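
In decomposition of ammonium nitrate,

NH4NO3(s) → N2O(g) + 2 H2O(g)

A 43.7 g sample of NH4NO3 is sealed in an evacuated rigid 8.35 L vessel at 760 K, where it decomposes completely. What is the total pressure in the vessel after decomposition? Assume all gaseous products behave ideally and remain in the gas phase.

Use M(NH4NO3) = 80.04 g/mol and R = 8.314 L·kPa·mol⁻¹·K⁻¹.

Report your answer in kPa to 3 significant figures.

n(NH4NO3) = 43.7 / 80.04 = 0.5460 mol
n(gas produced) = (3/1) × 0.5460 = 1.638 mol
P = nRT/V = 1.638 × 8.314 × 760 / 8.35 = 1240 kPa

1240 kPa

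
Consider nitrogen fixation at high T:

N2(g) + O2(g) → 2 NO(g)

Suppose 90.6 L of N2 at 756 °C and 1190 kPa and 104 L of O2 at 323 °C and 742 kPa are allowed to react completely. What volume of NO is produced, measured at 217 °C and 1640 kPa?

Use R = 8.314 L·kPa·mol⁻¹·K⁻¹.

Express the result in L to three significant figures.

n(N2) = PV/RT = (1190 × 90.6) / (8.314 × 1029.15) = 12.60 mol
n(O2) = PV/RT = (742 × 104) / (8.314 × 596.15) = 15.57 mol
For 12.60 mol N2, stoichiometry requires (1/1) × 12.60 = 12.60 mol O2; 15.57 mol is available, so N2 is limiting.
n(NO) = (2/1) × 12.60 = 25.20 mol
V(NO) = nRT/P = 25.20 × 8.314 × 490.15 / 1640 = 62.62 L

62.6 L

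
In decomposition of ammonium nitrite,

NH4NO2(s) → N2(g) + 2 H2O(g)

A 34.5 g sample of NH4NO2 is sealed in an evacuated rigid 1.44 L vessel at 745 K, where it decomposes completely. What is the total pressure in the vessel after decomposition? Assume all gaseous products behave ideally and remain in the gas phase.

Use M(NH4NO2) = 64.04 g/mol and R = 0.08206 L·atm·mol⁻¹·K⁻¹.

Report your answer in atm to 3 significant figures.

68.6 atm

n(NH4NO2) = 34.5 / 64.04 = 0.5387 mol
n(gas produced) = (3/1) × 0.5387 = 1.616 mol
P = nRT/V = 1.616 × 0.08206 × 745 / 1.44 = 68.61 atm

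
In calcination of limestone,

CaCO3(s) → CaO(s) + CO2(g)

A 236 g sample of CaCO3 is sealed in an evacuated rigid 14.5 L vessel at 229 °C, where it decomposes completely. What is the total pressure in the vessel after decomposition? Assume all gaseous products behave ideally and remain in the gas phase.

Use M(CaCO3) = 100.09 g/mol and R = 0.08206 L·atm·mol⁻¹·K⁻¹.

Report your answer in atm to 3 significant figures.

n(CaCO3) = 236 / 100.09 = 2.358 mol
n(gas produced) = (1/1) × 2.358 = 2.358 mol
P = nRT/V = 2.358 × 0.08206 × 502.15 / 14.5 = 6.701 atm

6.70 atm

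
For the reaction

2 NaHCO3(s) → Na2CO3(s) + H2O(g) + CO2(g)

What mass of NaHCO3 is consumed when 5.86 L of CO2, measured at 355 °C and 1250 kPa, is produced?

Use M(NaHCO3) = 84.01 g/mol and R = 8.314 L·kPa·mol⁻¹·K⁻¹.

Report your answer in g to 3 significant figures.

n(CO2) = PV/RT = (1250 × 5.86) / (8.314 × 628.15) = 1.403 mol
n(NaHCO3) = (2/1) × 1.403 = 2.806 mol
m(NaHCO3) = 2.806 × 84.01 = 235.7 g

236 g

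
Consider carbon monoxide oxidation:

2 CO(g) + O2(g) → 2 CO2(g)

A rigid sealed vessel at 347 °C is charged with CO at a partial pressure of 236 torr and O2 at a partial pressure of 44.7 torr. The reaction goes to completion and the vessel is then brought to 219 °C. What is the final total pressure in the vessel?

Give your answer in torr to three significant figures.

187 torr

Because the vessel is rigid and T is held at 347 °C, work the stoichiometry in partial pressures (P_i = n_iRT/V).
P(O2) required for 236 torr of CO = (1/2) × 236 = 118.0 torr; available 44.7 torr, so O2 is limiting.
P(CO) remaining = 236 − (2/1) × 44.7 = 146.6 torr
P(gaseous products) = (2)/1 × 44.7 = 89.40 torr
P_total at 347 °C = 146.6 + 89.40 = 236.0 torr
Scaling to 219 °C: P = 236.0 × 492.15/620.15 = 187.3 torr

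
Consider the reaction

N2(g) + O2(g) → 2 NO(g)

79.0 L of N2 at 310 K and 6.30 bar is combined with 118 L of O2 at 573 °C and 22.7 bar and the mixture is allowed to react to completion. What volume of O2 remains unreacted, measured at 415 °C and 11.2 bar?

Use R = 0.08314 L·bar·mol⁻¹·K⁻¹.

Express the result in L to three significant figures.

n(N2) = PV/RT = (6.30 × 79.0) / (0.08314 × 310) = 19.31 mol
n(O2) = PV/RT = (22.7 × 118) / (0.08314 × 846.15) = 38.08 mol
For 19.31 mol N2, stoichiometry requires (1/1) × 19.31 = 19.31 mol O2; 38.08 mol is available, so N2 is limiting.
n(O2) consumed = (1/1) × 19.31 = 19.31 mol; remaining = 38.08 − 19.31 = 18.77 mol
V(O2) = nRT/P = 18.77 × 0.08314 × 688.15 / 11.2 = 95.88 L

95.9 L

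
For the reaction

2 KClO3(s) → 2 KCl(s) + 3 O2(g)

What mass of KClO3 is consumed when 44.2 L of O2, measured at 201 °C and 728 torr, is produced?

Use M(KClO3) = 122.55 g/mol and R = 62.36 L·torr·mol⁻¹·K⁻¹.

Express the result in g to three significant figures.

n(O2) = PV/RT = (728 × 44.2) / (62.36 × 474.15) = 1.088 mol
n(KClO3) = (2/3) × 1.088 = 0.7253 mol
m(KClO3) = 0.7253 × 122.55 = 88.89 g

88.9 g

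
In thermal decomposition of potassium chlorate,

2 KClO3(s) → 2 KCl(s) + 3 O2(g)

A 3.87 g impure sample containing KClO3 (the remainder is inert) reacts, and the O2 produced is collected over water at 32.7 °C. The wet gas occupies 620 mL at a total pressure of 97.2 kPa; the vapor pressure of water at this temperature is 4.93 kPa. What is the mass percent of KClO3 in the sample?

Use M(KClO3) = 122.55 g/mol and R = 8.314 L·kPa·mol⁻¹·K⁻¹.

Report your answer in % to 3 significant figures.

P(O2) = 97.2 − 4.93 = 92.27 kPa
n(O2) = PV/RT = (92.27 × 0.6200) / (8.314 × 305.85) = 0.02250 mol
n(KClO3) = (2/3) × 0.02250 = 0.01500 mol
m(KClO3) = 0.01500 × 122.55 = 1.838 g
%KClO3 = 1.838 / 3.87 × 100 = 47.49%

47.5 %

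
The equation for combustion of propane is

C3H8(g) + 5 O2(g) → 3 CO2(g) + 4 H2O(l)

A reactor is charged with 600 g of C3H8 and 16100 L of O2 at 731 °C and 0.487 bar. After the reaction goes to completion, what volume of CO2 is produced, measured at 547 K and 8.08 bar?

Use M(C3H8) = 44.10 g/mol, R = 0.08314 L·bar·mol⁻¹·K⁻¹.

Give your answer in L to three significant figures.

230 L

n(C3H8) = 600 / 44.10 = 13.61 mol
n(O2) = PV/RT = (0.487 × 16100) / (0.08314 × 1004.15) = 93.92 mol
For 13.61 mol C3H8, stoichiometry requires (5/1) × 13.61 = 68.05 mol O2; 93.92 mol is available, so C3H8 is limiting.
n(CO2) = (3/1) × 13.61 = 40.83 mol
V(CO2) = nRT/P = 40.83 × 0.08314 × 547 / 8.08 = 229.8 L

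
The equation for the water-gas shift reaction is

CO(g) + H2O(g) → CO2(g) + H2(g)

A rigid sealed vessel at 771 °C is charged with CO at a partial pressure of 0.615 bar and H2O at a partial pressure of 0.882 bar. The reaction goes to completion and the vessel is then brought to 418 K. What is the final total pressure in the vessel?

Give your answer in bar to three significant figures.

0.599 bar

Because the vessel is rigid and T is held at 771 °C, work the stoichiometry in partial pressures (P_i = n_iRT/V).
P(H2O) required for 0.615 bar of CO = (1/1) × 0.615 = 0.6150 bar; available 0.882 bar, so CO is limiting.
P(H2O) remaining = 0.882 − (1/1) × 0.615 = 0.2670 bar
P(gaseous products) = (1+1)/1 × 0.615 = 1.230 bar
P_total at 771 °C = 0.2670 + 1.230 = 1.497 bar
Scaling to 418 K: P = 1.497 × 418/1044.15 = 0.5993 bar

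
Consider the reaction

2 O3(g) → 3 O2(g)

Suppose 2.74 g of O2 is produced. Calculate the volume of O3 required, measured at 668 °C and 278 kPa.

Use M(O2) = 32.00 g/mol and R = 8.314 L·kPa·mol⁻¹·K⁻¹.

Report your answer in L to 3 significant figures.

1.61 L

n(O2) = 2.740 / 32.00 = 0.08563 mol
n(O3) = (2/3) × 0.08563 = 0.05709 mol
V = nRT/P = 0.05709 × 8.314 × 941.15 / 278 = 1.607 L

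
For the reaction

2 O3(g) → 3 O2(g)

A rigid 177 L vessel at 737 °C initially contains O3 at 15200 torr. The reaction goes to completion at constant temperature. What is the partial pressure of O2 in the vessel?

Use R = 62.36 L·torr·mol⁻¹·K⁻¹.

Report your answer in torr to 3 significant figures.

22800 torr

n(O3)₀ = PV/RT = (15200 × 177) / (62.36 × 1010.15) = 42.71 mol
n(O2) = (3/2) × 42.71 = 64.06 mol
P(O2) = nRT/V = 64.06 × 62.36 × 1010.15 / 177 = 22800 torr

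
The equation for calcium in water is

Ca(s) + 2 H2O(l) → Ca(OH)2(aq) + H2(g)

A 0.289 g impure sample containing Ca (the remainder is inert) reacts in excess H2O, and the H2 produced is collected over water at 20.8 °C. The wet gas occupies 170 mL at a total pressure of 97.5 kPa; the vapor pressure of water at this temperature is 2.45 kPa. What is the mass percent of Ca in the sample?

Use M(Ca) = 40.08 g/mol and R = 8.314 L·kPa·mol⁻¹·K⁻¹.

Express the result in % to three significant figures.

P(H2) = 97.5 − 2.45 = 95.05 kPa
n(H2) = PV/RT = (95.05 × 0.1700) / (8.314 × 293.95) = 0.006612 mol
n(Ca) = (1/1) × 0.006612 = 0.006612 mol
m(Ca) = 0.006612 × 40.08 = 0.2650 g
%Ca = 0.2650 / 0.289 × 100 = 91.70%

91.7 %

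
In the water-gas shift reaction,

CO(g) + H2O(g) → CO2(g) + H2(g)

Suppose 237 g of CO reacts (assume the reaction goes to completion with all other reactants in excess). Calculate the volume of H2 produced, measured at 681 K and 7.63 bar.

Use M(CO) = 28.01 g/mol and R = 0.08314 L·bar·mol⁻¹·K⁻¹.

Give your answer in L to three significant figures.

n(CO) = 237.0 / 28.01 = 8.461 mol
n(H2) = (1/1) × 8.461 = 8.461 mol
V = nRT/P = 8.461 × 0.08314 × 681 / 7.63 = 62.78 L

62.8 L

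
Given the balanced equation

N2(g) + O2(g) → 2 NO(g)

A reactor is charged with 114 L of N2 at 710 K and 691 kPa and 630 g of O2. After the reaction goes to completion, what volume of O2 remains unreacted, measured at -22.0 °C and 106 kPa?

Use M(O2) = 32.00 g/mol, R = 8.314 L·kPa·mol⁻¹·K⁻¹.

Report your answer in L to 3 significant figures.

n(N2) = PV/RT = (691 × 114) / (8.314 × 710) = 13.34 mol
n(O2) = 630 / 32.00 = 19.69 mol
For 13.34 mol N2, stoichiometry requires (1/1) × 13.34 = 13.34 mol O2; 19.69 mol is available, so N2 is limiting.
n(O2) consumed = (1/1) × 13.34 = 13.34 mol; remaining = 19.69 − 13.34 = 6.350 mol
V(O2) = nRT/P = 6.350 × 8.314 × 251.15 / 106 = 125.1 L

125 L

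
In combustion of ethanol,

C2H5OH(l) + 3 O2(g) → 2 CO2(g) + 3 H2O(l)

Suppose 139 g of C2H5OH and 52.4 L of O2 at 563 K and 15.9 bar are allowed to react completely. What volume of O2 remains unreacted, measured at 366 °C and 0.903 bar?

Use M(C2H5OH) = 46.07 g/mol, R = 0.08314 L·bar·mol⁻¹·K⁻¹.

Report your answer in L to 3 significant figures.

515 L

n(C2H5OH) = 139 / 46.07 = 3.017 mol
n(O2) = PV/RT = (15.9 × 52.4) / (0.08314 × 563) = 17.80 mol
For 3.017 mol C2H5OH, stoichiometry requires (3/1) × 3.017 = 9.051 mol O2; 17.80 mol is available, so C2H5OH is limiting.
n(O2) consumed = (3/1) × 3.017 = 9.051 mol; remaining = 17.80 − 9.051 = 8.749 mol
V(O2) = nRT/P = 8.749 × 0.08314 × 639.15 / 0.903 = 514.9 L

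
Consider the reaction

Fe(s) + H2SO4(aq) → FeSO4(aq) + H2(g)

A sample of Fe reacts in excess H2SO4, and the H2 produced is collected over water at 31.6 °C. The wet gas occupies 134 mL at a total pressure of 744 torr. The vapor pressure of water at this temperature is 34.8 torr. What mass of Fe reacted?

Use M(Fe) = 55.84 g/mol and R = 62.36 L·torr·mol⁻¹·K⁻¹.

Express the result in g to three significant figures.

P(H2) = 744 − 34.8 = 709.2 torr
n(H2) = PV/RT = (709.2 × 0.1340) / (62.36 × 304.75) = 0.005001 mol
n(Fe) = (1/1) × 0.005001 = 0.005001 mol
m(Fe) = 0.005001 × 55.84 = 0.2793 g

0.279 g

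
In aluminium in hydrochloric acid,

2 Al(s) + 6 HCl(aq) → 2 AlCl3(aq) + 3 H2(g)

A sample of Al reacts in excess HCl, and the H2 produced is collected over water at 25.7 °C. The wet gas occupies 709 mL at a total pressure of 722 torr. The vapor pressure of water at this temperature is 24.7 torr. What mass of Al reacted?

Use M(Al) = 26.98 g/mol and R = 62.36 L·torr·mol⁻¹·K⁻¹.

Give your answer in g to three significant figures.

P(H2) = 722 − 24.7 = 697.3 torr
n(H2) = PV/RT = (697.3 × 0.7090) / (62.36 × 298.85) = 0.02653 mol
n(Al) = (2/3) × 0.02653 = 0.01769 mol
m(Al) = 0.01769 × 26.98 = 0.4773 g

0.477 g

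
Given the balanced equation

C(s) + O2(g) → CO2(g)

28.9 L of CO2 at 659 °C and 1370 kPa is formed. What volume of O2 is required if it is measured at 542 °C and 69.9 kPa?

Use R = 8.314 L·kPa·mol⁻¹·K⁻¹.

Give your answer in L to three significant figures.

495 L

n(CO2) = PV/RT = (1370 × 28.9) / (8.314 × 932.15) = 5.109 mol
n(O2) = (1/1) × 5.109 = 5.109 mol
V = nRT/P = 5.109 × 8.314 × 815.15 / 69.9 = 495.3 L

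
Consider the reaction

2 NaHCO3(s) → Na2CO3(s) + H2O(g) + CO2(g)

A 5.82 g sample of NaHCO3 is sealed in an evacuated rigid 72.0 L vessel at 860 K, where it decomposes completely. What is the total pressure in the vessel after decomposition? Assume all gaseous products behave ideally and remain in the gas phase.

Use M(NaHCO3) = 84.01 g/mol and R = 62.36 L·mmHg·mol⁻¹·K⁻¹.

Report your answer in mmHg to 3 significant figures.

51.6 mmHg

n(NaHCO3) = 5.82 / 84.01 = 0.06928 mol
n(gas produced) = (2/2) × 0.06928 = 0.06928 mol
P = nRT/V = 0.06928 × 62.36 × 860 / 72.0 = 51.60 mmHg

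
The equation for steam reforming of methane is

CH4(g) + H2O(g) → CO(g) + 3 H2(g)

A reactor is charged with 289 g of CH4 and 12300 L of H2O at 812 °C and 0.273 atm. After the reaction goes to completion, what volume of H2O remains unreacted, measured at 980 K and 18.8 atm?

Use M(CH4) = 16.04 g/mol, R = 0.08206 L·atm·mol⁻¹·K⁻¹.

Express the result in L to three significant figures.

84.2 L

n(CH4) = 289 / 16.04 = 18.02 mol
n(H2O) = PV/RT = (0.273 × 12300) / (0.08206 × 1085.15) = 37.71 mol
For 18.02 mol CH4, stoichiometry requires (1/1) × 18.02 = 18.02 mol H2O; 37.71 mol is available, so CH4 is limiting.
n(H2O) consumed = (1/1) × 18.02 = 18.02 mol; remaining = 37.71 − 18.02 = 19.69 mol
V(H2O) = nRT/P = 19.69 × 0.08206 × 980 / 18.8 = 84.23 L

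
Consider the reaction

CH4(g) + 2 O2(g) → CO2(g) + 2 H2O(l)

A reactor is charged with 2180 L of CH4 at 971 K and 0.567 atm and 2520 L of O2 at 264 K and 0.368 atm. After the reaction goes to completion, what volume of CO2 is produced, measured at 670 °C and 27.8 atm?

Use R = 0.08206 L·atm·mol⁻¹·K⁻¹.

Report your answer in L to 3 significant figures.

43.2 L

n(CH4) = PV/RT = (0.567 × 2180) / (0.08206 × 971) = 15.51 mol
n(O2) = PV/RT = (0.368 × 2520) / (0.08206 × 264) = 42.81 mol
For 15.51 mol CH4, stoichiometry requires (2/1) × 15.51 = 31.02 mol O2; 42.81 mol is available, so CH4 is limiting.
n(CO2) = (1/1) × 15.51 = 15.51 mol
V(CO2) = nRT/P = 15.51 × 0.08206 × 943.15 / 27.8 = 43.18 L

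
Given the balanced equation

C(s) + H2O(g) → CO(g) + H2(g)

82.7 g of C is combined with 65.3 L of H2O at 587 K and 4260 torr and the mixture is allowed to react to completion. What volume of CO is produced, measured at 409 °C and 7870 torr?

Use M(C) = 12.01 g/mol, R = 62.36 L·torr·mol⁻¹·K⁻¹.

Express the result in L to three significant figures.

37.2 L

n(C) = 82.7 / 12.01 = 6.886 mol
n(H2O) = PV/RT = (4260 × 65.3) / (62.36 × 587) = 7.599 mol
For 6.886 mol C, stoichiometry requires (1/1) × 6.886 = 6.886 mol H2O; 7.599 mol is available, so C is limiting.
n(CO) = (1/1) × 6.886 = 6.886 mol
V(CO) = nRT/P = 6.886 × 62.36 × 682.15 / 7870 = 37.22 L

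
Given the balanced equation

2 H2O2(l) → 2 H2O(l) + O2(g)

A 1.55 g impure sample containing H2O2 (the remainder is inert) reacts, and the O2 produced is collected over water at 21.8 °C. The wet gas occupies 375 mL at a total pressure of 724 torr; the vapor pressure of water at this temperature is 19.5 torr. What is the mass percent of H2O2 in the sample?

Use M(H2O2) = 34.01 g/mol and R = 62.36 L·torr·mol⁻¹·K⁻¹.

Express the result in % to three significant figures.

63.0 %

P(O2) = 724 − 19.5 = 704.5 torr
n(O2) = PV/RT = (704.5 × 0.3750) / (62.36 × 294.95) = 0.01436 mol
n(H2O2) = (2/1) × 0.01436 = 0.02872 mol
m(H2O2) = 0.02872 × 34.01 = 0.9768 g
%H2O2 = 0.9768 / 1.55 × 100 = 63.02%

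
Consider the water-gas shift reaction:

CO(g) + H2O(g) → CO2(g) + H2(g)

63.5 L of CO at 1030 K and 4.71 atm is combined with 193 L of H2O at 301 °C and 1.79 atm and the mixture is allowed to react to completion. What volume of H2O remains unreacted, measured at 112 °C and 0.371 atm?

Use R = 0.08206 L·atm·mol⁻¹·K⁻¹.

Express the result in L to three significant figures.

323 L

n(CO) = PV/RT = (4.71 × 63.5) / (0.08206 × 1030) = 3.539 mol
n(H2O) = PV/RT = (1.79 × 193) / (0.08206 × 574.15) = 7.333 mol
For 3.539 mol CO, stoichiometry requires (1/1) × 3.539 = 3.539 mol H2O; 7.333 mol is available, so CO is limiting.
n(H2O) consumed = (1/1) × 3.539 = 3.539 mol; remaining = 7.333 − 3.539 = 3.794 mol
V(H2O) = nRT/P = 3.794 × 0.08206 × 385.15 / 0.371 = 323.2 L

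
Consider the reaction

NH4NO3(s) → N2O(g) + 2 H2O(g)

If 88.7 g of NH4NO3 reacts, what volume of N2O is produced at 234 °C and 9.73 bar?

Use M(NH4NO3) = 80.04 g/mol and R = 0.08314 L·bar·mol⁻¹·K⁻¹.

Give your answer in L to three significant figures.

n(NH4NO3) = 88.70 / 80.04 = 1.108 mol
n(N2O) = (1/1) × 1.108 = 1.108 mol
V = nRT/P = 1.108 × 0.08314 × 507.15 / 9.73 = 4.801 L

4.80 L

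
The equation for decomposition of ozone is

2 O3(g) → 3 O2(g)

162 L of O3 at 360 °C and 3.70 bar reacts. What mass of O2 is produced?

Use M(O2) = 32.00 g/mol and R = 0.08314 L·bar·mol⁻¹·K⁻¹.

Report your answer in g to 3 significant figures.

n(O3) = PV/RT = (3.70 × 162) / (0.08314 × 633.15) = 11.39 mol
n(O2) = (3/2) × 11.39 = 17.09 mol
m(O2) = 17.09 × 32.00 = 546.9 g

547 g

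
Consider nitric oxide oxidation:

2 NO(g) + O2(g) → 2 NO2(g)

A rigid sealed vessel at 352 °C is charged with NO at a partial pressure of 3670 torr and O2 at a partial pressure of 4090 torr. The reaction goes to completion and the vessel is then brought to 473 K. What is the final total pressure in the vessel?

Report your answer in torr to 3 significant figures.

4480 torr

With V and T fixed, P_i ∝ n_i, so the mole ratios apply directly to partial pressures at 352 °C.
P(O2) required for 3670 torr of NO = (1/2) × 3670 = 1835 torr; available 4090 torr, so NO is limiting.
P(O2) remaining = 4090 − (1/2) × 3670 = 2255 torr
P(gaseous products) = (2)/2 × 3670 = 3670 torr
P_total at 352 °C = 2255 + 3670 = 5925 torr
Scaling to 473 K: P = 5925 × 473/625.15 = 4483 torr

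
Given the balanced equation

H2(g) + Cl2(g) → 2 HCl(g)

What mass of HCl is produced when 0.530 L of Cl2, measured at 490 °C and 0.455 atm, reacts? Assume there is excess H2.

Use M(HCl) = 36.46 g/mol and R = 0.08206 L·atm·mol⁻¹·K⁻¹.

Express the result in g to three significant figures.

0.281 g

n(Cl2) = PV/RT = (0.455 × 0.530) / (0.08206 × 763.15) = 0.003851 mol
n(HCl) = (2/1) × 0.003851 = 0.007702 mol
m(HCl) = 0.007702 × 36.46 = 0.2808 g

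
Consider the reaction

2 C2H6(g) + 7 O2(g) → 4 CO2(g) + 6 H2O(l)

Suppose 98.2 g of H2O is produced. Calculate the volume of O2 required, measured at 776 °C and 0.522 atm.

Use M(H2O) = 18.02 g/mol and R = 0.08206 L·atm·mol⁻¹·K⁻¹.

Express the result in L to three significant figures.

1050 L

n(H2O) = 98.20 / 18.02 = 5.450 mol
n(O2) = (7/6) × 5.450 = 6.358 mol
V = nRT/P = 6.358 × 0.08206 × 1049.15 / 0.522 = 1049 L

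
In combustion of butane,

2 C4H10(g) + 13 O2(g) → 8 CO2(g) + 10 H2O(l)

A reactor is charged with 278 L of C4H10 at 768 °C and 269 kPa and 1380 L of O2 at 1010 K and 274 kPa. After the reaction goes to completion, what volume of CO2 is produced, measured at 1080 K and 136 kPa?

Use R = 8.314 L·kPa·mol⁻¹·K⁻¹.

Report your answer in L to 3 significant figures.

1830 L

n(C4H10) = PV/RT = (269 × 278) / (8.314 × 1041.15) = 8.639 mol
n(O2) = PV/RT = (274 × 1380) / (8.314 × 1010) = 45.03 mol
For 8.639 mol C4H10, stoichiometry requires (13/2) × 8.639 = 56.15 mol O2; 45.03 mol is available, so O2 is limiting.
n(CO2) = (8/13) × 45.03 = 27.71 mol
V(CO2) = nRT/P = 27.71 × 8.314 × 1080 / 136 = 1829 L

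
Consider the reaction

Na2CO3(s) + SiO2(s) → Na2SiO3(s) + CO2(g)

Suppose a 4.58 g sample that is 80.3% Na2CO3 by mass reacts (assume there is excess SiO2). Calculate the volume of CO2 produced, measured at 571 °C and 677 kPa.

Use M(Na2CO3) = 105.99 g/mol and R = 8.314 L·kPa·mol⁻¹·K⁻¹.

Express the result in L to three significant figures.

0.360 L

mass of Na2CO3 = 4.58 × 80.3/100 = 3.678 g
n(Na2CO3) = 3.678 / 105.99 = 0.03470 mol
n(CO2) = (1/1) × 0.03470 = 0.03470 mol
V = nRT/P = 0.03470 × 8.314 × 844.15 / 677 = 0.3597 L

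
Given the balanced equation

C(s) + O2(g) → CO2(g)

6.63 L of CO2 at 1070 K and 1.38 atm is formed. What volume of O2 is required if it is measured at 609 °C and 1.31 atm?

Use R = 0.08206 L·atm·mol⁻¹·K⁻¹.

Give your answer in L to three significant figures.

n(CO2) = PV/RT = (1.38 × 6.63) / (0.08206 × 1070) = 0.1042 mol
n(O2) = (1/1) × 0.1042 = 0.1042 mol
V = nRT/P = 0.1042 × 0.08206 × 882.15 / 1.31 = 5.758 L

5.76 L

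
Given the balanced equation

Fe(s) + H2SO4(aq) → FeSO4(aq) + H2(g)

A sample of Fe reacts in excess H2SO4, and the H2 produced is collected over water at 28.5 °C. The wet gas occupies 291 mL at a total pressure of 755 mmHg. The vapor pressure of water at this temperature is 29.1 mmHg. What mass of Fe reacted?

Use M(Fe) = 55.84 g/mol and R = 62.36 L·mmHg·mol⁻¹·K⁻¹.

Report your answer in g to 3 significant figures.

0.627 g

P(H2) = 755 − 29.1 = 725.9 mmHg
n(H2) = PV/RT = (725.9 × 0.2910) / (62.36 × 301.65) = 0.01123 mol
n(Fe) = (1/1) × 0.01123 = 0.01123 mol
m(Fe) = 0.01123 × 55.84 = 0.6271 g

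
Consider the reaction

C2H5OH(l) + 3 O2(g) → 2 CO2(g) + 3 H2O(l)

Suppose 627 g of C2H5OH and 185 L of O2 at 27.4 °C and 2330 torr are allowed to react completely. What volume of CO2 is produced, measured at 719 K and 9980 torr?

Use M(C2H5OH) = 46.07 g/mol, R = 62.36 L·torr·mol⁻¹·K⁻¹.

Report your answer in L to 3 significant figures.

68.9 L

n(C2H5OH) = 627 / 46.07 = 13.61 mol
n(O2) = PV/RT = (2330 × 185) / (62.36 × 300.55) = 23.00 mol
For 13.61 mol C2H5OH, stoichiometry requires (3/1) × 13.61 = 40.83 mol O2; 23.00 mol is available, so O2 is limiting.
n(CO2) = (2/3) × 23.00 = 15.33 mol
V(CO2) = nRT/P = 15.33 × 62.36 × 719 / 9980 = 68.87 L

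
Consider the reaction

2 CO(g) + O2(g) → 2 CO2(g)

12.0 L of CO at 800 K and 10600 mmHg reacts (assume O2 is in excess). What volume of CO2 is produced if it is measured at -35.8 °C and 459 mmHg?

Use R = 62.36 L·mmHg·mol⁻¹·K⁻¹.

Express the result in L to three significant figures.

82.2 L

n(CO) = PV/RT = (10600 × 12.0) / (62.36 × 800) = 2.550 mol
n(CO2) = (2/2) × 2.550 = 2.550 mol
V = nRT/P = 2.550 × 62.36 × 237.35 / 459 = 82.23 L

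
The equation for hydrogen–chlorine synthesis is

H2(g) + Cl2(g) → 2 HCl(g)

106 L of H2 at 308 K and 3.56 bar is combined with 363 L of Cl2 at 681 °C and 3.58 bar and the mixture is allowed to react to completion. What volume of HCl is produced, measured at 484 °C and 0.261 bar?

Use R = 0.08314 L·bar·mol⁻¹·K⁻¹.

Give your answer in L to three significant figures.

n(H2) = PV/RT = (3.56 × 106) / (0.08314 × 308) = 14.74 mol
n(Cl2) = PV/RT = (3.58 × 363) / (0.08314 × 954.15) = 16.38 mol
For 14.74 mol H2, stoichiometry requires (1/1) × 14.74 = 14.74 mol Cl2; 16.38 mol is available, so H2 is limiting.
n(HCl) = (2/1) × 14.74 = 29.48 mol
V(HCl) = nRT/P = 29.48 × 0.08314 × 757.15 / 0.261 = 7110 L

7110 L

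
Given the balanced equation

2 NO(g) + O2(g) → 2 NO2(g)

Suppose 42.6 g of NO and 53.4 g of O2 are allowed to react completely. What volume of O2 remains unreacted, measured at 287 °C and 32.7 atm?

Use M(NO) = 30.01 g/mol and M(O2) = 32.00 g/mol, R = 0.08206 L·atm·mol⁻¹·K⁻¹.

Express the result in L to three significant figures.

n(NO) = 42.6 / 30.01 = 1.420 mol
n(O2) = 53.4 / 32.00 = 1.669 mol
For 1.420 mol NO, stoichiometry requires (1/2) × 1.420 = 0.7100 mol O2; 1.669 mol is available, so NO is limiting.
n(O2) consumed = (1/2) × 1.420 = 0.7100 mol; remaining = 1.669 − 0.7100 = 0.9590 mol
V(O2) = nRT/P = 0.9590 × 0.08206 × 560.15 / 32.7 = 1.348 L

1.35 L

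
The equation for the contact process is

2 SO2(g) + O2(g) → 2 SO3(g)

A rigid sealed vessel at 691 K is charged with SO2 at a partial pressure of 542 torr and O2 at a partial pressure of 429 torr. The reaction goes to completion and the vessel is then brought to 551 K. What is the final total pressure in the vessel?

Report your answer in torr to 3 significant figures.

Because the vessel is rigid and T is held at 691 K, work the stoichiometry in partial pressures (P_i = n_iRT/V).
P(O2) required for 542 torr of SO2 = (1/2) × 542 = 271.0 torr; available 429 torr, so SO2 is limiting.
P(O2) remaining = 429 − (1/2) × 542 = 158.0 torr
P(gaseous products) = (2)/2 × 542 = 542.0 torr
P_total at 691 K = 158.0 + 542.0 = 700.0 torr
Scaling to 551 K: P = 700.0 × 551/691 = 558.2 torr

558 torr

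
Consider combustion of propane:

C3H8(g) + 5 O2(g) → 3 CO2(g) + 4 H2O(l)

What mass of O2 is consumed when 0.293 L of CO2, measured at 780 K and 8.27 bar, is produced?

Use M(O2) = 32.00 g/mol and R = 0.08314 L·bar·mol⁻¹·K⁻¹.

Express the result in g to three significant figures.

n(CO2) = PV/RT = (8.27 × 0.293) / (0.08314 × 780) = 0.03737 mol
n(O2) = (5/3) × 0.03737 = 0.06228 mol
m(O2) = 0.06228 × 32.00 = 1.993 g

1.99 g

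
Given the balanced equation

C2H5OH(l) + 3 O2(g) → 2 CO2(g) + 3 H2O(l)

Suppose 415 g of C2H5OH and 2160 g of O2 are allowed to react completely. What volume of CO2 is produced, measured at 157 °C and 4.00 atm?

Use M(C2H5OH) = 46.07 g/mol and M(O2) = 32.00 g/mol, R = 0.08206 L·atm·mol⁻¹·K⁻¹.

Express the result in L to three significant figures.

n(C2H5OH) = 415 / 46.07 = 9.008 mol
n(O2) = 2160 / 32.00 = 67.50 mol
For 9.008 mol C2H5OH, stoichiometry requires (3/1) × 9.008 = 27.02 mol O2; 67.50 mol is available, so C2H5OH is limiting.
n(CO2) = (2/1) × 9.008 = 18.02 mol
V(CO2) = nRT/P = 18.02 × 0.08206 × 430.15 / 4.00 = 159.0 L

159 L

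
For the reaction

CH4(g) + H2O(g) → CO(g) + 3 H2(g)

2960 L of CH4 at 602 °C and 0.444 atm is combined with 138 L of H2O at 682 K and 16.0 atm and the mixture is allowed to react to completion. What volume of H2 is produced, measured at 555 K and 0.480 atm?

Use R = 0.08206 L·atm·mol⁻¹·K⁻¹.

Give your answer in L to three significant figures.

5210 L

n(CH4) = PV/RT = (0.444 × 2960) / (0.08206 × 875.15) = 18.30 mol
n(H2O) = PV/RT = (16.0 × 138) / (0.08206 × 682) = 39.45 mol
For 18.30 mol CH4, stoichiometry requires (1/1) × 18.30 = 18.30 mol H2O; 39.45 mol is available, so CH4 is limiting.
n(H2) = (3/1) × 18.30 = 54.90 mol
V(H2) = nRT/P = 54.90 × 0.08206 × 555 / 0.480 = 5209 L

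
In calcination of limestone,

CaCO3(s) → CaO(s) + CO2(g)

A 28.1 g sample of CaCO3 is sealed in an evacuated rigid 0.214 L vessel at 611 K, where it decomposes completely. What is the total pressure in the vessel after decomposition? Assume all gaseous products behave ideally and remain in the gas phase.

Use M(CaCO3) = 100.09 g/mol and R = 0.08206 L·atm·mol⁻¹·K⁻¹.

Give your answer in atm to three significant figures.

65.8 atm

n(CaCO3) = 28.1 / 100.09 = 0.2807 mol
n(gas produced) = (1/1) × 0.2807 = 0.2807 mol
P = nRT/V = 0.2807 × 0.08206 × 611 / 0.214 = 65.77 atm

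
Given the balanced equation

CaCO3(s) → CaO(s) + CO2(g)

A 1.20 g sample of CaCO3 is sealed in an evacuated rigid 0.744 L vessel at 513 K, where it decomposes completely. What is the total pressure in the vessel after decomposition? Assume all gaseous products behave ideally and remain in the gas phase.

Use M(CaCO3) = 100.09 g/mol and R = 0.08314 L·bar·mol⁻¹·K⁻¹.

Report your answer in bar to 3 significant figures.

n(CaCO3) = 1.20 / 100.09 = 0.01199 mol
n(gas produced) = (1/1) × 0.01199 = 0.01199 mol
P = nRT/V = 0.01199 × 0.08314 × 513 / 0.744 = 0.6873 bar

0.687 bar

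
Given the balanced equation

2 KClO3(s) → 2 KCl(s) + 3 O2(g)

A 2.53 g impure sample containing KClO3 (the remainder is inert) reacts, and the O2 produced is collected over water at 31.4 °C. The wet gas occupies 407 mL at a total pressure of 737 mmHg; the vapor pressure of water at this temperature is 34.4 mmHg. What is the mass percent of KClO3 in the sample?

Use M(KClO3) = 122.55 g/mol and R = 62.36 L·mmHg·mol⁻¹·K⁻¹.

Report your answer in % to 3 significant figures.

48.6 %

P(O2) = 737 − 34.4 = 702.6 mmHg
n(O2) = PV/RT = (702.6 × 0.4070) / (62.36 × 304.55) = 0.01506 mol
n(KClO3) = (2/3) × 0.01506 = 0.01004 mol
m(KClO3) = 0.01004 × 122.55 = 1.230 g
%KClO3 = 1.230 / 2.53 × 100 = 48.62%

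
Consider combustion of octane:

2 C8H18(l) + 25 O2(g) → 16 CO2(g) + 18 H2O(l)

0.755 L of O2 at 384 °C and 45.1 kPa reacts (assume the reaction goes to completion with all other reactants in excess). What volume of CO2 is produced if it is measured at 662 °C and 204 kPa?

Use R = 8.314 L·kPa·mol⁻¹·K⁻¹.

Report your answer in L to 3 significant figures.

n(O2) = PV/RT = (45.1 × 0.755) / (8.314 × 657.15) = 0.006232 mol
n(CO2) = (16/25) × 0.006232 = 0.003988 mol
V = nRT/P = 0.003988 × 8.314 × 935.15 / 204 = 0.1520 L

0.152 L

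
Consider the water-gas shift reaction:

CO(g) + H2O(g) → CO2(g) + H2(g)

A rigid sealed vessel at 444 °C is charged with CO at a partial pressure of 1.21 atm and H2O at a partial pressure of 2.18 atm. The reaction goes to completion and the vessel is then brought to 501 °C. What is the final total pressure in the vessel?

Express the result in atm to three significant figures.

3.66 atm

With V and T fixed, P_i ∝ n_i, so the mole ratios apply directly to partial pressures at 444 °C.
P(H2O) required for 1.21 atm of CO = (1/1) × 1.21 = 1.210 atm; available 2.18 atm, so CO is limiting.
P(H2O) remaining = 2.18 − (1/1) × 1.21 = 0.9700 atm
P(gaseous products) = (1+1)/1 × 1.21 = 2.420 atm
P_total at 444 °C = 0.9700 + 2.420 = 3.390 atm
Scaling to 501 °C: P = 3.390 × 774.15/717.15 = 3.659 atm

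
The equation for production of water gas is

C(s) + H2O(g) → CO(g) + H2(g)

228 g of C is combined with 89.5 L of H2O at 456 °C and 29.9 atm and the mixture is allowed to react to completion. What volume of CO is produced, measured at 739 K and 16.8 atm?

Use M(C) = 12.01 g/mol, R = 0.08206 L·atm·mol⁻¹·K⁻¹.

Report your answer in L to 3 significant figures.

n(C) = 228 / 12.01 = 18.98 mol
n(H2O) = PV/RT = (29.9 × 89.5) / (0.08206 × 729.15) = 44.72 mol
For 18.98 mol C, stoichiometry requires (1/1) × 18.98 = 18.98 mol H2O; 44.72 mol is available, so C is limiting.
n(CO) = (1/1) × 18.98 = 18.98 mol
V(CO) = nRT/P = 18.98 × 0.08206 × 739 / 16.8 = 68.51 L

68.5 L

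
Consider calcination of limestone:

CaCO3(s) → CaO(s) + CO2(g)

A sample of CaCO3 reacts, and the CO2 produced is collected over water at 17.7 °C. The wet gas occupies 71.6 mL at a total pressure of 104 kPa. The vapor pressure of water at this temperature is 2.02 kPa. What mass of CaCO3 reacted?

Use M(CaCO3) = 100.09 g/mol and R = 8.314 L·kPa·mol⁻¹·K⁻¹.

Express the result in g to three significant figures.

0.302 g

P(CO2) = 104 − 2.02 = 102.0 kPa
n(CO2) = PV/RT = (102.0 × 0.07160) / (8.314 × 290.85) = 0.003020 mol
n(CaCO3) = (1/1) × 0.003020 = 0.003020 mol
m(CaCO3) = 0.003020 × 100.09 = 0.3023 g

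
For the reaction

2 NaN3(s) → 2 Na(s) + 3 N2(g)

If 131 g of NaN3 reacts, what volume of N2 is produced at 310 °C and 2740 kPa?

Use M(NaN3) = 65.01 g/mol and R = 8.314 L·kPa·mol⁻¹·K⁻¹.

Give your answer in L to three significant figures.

5.35 L

n(NaN3) = 131.0 / 65.01 = 2.015 mol
n(N2) = (3/2) × 2.015 = 3.022 mol
V = nRT/P = 3.022 × 8.314 × 583.15 / 2740 = 5.347 L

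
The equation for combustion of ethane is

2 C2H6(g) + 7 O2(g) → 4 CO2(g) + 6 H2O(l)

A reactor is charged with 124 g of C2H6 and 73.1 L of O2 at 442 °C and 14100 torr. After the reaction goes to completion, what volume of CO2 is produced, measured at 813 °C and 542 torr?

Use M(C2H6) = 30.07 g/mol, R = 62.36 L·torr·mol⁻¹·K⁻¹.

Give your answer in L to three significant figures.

1030 L

n(C2H6) = 124 / 30.07 = 4.124 mol
n(O2) = PV/RT = (14100 × 73.1) / (62.36 × 715.15) = 23.11 mol
For 4.124 mol C2H6, stoichiometry requires (7/2) × 4.124 = 14.43 mol O2; 23.11 mol is available, so C2H6 is limiting.
n(CO2) = (4/2) × 4.124 = 8.248 mol
V(CO2) = nRT/P = 8.248 × 62.36 × 1086.15 / 542 = 1031 L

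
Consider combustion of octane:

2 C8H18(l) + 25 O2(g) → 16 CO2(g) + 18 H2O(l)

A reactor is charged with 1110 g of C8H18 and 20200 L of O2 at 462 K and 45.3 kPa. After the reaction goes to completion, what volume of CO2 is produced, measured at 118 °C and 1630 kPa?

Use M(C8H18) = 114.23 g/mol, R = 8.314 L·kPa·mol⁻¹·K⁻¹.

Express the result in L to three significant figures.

n(C8H18) = 1110 / 114.23 = 9.717 mol
n(O2) = PV/RT = (45.3 × 20200) / (8.314 × 462) = 238.2 mol
For 9.717 mol C8H18, stoichiometry requires (25/2) × 9.717 = 121.5 mol O2; 238.2 mol is available, so C8H18 is limiting.
n(CO2) = (16/2) × 9.717 = 77.74 mol
V(CO2) = nRT/P = 77.74 × 8.314 × 391.15 / 1630 = 155.1 L

155 L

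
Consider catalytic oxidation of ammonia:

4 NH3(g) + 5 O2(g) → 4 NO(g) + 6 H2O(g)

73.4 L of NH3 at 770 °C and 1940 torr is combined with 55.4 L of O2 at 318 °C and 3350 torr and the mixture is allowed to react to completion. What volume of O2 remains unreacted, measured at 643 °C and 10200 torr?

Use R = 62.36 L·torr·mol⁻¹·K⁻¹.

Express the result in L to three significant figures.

n(NH3) = PV/RT = (1940 × 73.4) / (62.36 × 1043.15) = 2.189 mol
n(O2) = PV/RT = (3350 × 55.4) / (62.36 × 591.15) = 5.034 mol
For 2.189 mol NH3, stoichiometry requires (5/4) × 2.189 = 2.736 mol O2; 5.034 mol is available, so NH3 is limiting.
n(O2) consumed = (5/4) × 2.189 = 2.736 mol; remaining = 5.034 − 2.736 = 2.298 mol
V(O2) = nRT/P = 2.298 × 62.36 × 916.15 / 10200 = 12.87 L

12.9 L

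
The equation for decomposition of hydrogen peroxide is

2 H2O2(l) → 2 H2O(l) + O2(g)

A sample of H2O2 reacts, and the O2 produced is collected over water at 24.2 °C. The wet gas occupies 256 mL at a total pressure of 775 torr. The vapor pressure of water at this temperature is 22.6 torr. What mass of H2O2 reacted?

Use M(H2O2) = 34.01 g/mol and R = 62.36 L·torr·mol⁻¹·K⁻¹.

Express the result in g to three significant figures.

P(O2) = 775 − 22.6 = 752.4 torr
n(O2) = PV/RT = (752.4 × 0.2560) / (62.36 × 297.35) = 0.01039 mol
n(H2O2) = (2/1) × 0.01039 = 0.02078 mol
m(H2O2) = 0.02078 × 34.01 = 0.7067 g

0.707 g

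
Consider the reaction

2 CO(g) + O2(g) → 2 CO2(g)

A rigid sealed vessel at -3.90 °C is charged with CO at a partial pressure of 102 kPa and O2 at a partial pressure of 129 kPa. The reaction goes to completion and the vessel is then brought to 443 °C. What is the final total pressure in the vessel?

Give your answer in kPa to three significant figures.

With V and T fixed, P_i ∝ n_i, so the mole ratios apply directly to partial pressures at -3.90 °C.
P(O2) required for 102 kPa of CO = (1/2) × 102 = 51.00 kPa; available 129 kPa, so CO is limiting.
P(O2) remaining = 129 − (1/2) × 102 = 78.00 kPa
P(gaseous products) = (2)/2 × 102 = 102.0 kPa
P_total at -3.90 °C = 78.00 + 102.0 = 180.0 kPa
Scaling to 443 °C: P = 180.0 × 716.15/269.25 = 478.8 kPa

479 kPa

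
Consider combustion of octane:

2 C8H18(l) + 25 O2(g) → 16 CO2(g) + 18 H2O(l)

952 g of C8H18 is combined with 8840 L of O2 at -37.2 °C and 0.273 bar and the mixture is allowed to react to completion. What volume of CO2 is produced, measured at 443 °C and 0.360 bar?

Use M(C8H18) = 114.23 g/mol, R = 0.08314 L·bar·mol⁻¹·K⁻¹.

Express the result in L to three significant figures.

n(C8H18) = 952 / 114.23 = 8.334 mol
n(O2) = PV/RT = (0.273 × 8840) / (0.08314 × 235.95) = 123.0 mol
For 8.334 mol C8H18, stoichiometry requires (25/2) × 8.334 = 104.2 mol O2; 123.0 mol is available, so C8H18 is limiting.
n(CO2) = (16/2) × 8.334 = 66.67 mol
V(CO2) = nRT/P = 66.67 × 0.08314 × 716.15 / 0.360 = 11030 L

11000 L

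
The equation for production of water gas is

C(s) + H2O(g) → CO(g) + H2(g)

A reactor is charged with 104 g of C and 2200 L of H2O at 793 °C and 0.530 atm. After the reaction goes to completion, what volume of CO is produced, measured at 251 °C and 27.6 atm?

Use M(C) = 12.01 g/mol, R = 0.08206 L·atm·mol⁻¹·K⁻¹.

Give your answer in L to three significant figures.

n(C) = 104 / 12.01 = 8.659 mol
n(H2O) = PV/RT = (0.530 × 2200) / (0.08206 × 1066.15) = 13.33 mol
For 8.659 mol C, stoichiometry requires (1/1) × 8.659 = 8.659 mol H2O; 13.33 mol is available, so C is limiting.
n(CO) = (1/1) × 8.659 = 8.659 mol
V(CO) = nRT/P = 8.659 × 0.08206 × 524.15 / 27.6 = 13.49 L

13.5 L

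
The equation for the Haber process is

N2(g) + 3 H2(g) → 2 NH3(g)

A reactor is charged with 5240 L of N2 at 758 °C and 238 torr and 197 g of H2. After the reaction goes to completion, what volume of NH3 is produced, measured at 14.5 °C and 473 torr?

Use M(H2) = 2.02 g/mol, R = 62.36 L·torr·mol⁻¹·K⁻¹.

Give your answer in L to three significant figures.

n(N2) = PV/RT = (238 × 5240) / (62.36 × 1031.15) = 19.39 mol
n(H2) = 197 / 2.02 = 97.52 mol
For 19.39 mol N2, stoichiometry requires (3/1) × 19.39 = 58.17 mol H2; 97.52 mol is available, so N2 is limiting.
n(NH3) = (2/1) × 19.39 = 38.78 mol
V(NH3) = nRT/P = 38.78 × 62.36 × 287.65 / 473 = 1471 L

1470 L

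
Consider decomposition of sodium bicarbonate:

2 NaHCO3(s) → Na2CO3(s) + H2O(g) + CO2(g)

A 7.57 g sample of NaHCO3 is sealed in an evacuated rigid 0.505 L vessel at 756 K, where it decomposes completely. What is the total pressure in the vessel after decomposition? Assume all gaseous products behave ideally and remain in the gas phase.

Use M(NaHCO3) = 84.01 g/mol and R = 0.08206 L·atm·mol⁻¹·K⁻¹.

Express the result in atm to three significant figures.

11.1 atm

n(NaHCO3) = 7.57 / 84.01 = 0.09011 mol
n(gas produced) = (2/2) × 0.09011 = 0.09011 mol
P = nRT/V = 0.09011 × 0.08206 × 756 / 0.505 = 11.07 atm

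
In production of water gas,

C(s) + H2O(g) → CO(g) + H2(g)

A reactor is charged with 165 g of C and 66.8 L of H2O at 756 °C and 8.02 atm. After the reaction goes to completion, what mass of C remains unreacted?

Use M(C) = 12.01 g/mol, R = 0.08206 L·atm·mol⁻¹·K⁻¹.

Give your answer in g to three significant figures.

n(C) = 165 / 12.01 = 13.74 mol
n(H2O) = PV/RT = (8.02 × 66.8) / (0.08206 × 1029.15) = 6.344 mol
For 13.74 mol C, stoichiometry requires (1/1) × 13.74 = 13.74 mol H2O; 6.344 mol is available, so H2O is limiting.
n(C) consumed = (1/1) × 6.344 = 6.344 mol; remaining = 13.74 − 6.344 = 7.396 mol
m(C) = 7.396 × 12.01 = 88.83 g

88.8 g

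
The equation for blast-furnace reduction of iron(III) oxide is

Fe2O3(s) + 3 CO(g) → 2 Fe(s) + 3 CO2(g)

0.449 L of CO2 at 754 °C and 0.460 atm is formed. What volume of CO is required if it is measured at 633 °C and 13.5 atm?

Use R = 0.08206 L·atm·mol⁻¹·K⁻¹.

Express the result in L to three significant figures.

n(CO2) = PV/RT = (0.460 × 0.449) / (0.08206 × 1027.15) = 0.002450 mol
n(CO) = (3/3) × 0.002450 = 0.002450 mol
V = nRT/P = 0.002450 × 0.08206 × 906.15 / 13.5 = 0.01349 L

0.0135 L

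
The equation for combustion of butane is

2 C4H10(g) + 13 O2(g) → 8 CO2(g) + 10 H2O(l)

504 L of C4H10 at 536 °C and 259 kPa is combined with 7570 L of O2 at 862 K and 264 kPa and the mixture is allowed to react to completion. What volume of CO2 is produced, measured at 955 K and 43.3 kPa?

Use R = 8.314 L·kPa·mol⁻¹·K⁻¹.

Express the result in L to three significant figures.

n(C4H10) = PV/RT = (259 × 504) / (8.314 × 809.15) = 19.40 mol
n(O2) = PV/RT = (264 × 7570) / (8.314 × 862) = 278.9 mol
For 19.40 mol C4H10, stoichiometry requires (13/2) × 19.40 = 126.1 mol O2; 278.9 mol is available, so C4H10 is limiting.
n(CO2) = (8/2) × 19.40 = 77.60 mol
V(CO2) = nRT/P = 77.60 × 8.314 × 955 / 43.3 = 14230 L

14200 L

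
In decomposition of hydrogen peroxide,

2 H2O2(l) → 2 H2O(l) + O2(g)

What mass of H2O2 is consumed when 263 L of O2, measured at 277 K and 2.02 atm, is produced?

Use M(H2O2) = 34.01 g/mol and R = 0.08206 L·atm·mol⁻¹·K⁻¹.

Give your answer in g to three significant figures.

1590 g

n(O2) = PV/RT = (2.02 × 263) / (0.08206 × 277) = 23.37 mol
n(H2O2) = (2/1) × 23.37 = 46.74 mol
m(H2O2) = 46.74 × 34.01 = 1590 g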